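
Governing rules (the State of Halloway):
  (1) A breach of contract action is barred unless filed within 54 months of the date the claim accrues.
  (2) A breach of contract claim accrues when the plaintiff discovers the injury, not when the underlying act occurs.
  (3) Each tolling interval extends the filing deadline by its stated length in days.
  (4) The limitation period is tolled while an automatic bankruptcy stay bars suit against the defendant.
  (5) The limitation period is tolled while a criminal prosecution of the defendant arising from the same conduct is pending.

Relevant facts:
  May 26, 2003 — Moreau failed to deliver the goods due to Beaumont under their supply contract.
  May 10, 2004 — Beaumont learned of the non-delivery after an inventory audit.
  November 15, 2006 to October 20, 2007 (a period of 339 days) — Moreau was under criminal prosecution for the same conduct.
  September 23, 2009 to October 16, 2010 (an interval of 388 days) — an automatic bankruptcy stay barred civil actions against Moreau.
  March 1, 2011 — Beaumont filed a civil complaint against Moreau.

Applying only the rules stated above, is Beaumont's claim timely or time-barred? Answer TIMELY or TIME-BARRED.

TIME-BARRED

Under the discovery rule, the claim accrued on May 10, 2004, when Beaumont discovered the injury — not on the May 26, 2003 date of the underlying act.
54 months from May 10, 2004 is November 10, 2008.
Because the pending criminal prosecution ran from November 15, 2006 to October 20, 2007, the deadline is extended by 339 days to October 15, 2009.
Because the automatic bankruptcy stay ran from September 23, 2009 to October 16, 2010, the deadline is extended by 388 days to November 7, 2010.
The March 1, 2011 filing falls after the November 7, 2010 deadline; the claim is time-barred.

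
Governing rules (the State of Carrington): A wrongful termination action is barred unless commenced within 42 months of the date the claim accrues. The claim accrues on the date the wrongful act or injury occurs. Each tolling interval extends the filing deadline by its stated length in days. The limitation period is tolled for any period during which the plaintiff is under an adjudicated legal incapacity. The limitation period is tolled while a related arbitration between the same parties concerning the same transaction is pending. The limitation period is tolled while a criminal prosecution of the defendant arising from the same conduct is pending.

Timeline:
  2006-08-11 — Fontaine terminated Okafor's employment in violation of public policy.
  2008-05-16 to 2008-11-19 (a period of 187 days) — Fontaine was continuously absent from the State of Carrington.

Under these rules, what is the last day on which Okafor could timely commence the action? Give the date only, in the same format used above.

2010-02-11

The claim accrued on 2006-08-11, the date of the act.
The untolled deadline — 42 months after 2006-08-11 — is 2010-02-11.
Although the defendant's absence ran from 2008-05-16 to 2008-11-19, the stated rules do not make that a tolling event, so it is disregarded.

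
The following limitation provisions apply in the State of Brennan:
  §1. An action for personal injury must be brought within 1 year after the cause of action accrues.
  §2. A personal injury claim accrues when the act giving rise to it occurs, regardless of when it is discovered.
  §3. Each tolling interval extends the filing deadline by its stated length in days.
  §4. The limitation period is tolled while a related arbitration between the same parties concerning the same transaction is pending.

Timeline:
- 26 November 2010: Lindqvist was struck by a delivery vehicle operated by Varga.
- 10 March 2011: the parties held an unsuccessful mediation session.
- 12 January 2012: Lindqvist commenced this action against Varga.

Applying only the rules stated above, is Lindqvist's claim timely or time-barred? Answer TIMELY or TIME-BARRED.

TIME-BARRED

The claim accrued on 26 November 2010, when the wrongful act occurred.
The untolled deadline — 1 year after 26 November 2010 — is 26 November 2011.
The other events in the timeline have no effect on the limitation period under the stated rules.
Filing on 12 January 2012 missed the 26 November 2011 deadline — the action is time-barred.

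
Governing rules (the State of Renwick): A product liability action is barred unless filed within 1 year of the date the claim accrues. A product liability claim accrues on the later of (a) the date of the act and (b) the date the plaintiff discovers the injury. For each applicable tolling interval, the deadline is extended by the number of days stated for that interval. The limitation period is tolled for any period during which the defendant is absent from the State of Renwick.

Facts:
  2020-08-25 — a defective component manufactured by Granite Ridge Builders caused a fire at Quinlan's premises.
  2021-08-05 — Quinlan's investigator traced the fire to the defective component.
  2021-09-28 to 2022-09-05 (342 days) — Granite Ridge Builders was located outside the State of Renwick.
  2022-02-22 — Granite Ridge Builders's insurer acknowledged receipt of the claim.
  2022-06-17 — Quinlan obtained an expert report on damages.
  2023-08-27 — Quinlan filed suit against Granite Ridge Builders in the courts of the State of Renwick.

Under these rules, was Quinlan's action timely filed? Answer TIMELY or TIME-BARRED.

TIME-BARRED

The claim accrued on 2021-08-05 — the later of the 2020-08-25 act and the 2021-08-05 discovery.
Adding the 1 year base period to 2021-08-05 gives a deadline of 2022-08-05, before any tolling.
Because the defendant's absence from the jurisdiction ran from 2021-09-28 to 2022-09-05, the deadline is extended by 342 days to 2023-07-13.
None of the other events listed affects the running of the period under the stated rules.
The 2023-08-27 filing falls after the 2023-07-13 deadline; the claim is time-barred.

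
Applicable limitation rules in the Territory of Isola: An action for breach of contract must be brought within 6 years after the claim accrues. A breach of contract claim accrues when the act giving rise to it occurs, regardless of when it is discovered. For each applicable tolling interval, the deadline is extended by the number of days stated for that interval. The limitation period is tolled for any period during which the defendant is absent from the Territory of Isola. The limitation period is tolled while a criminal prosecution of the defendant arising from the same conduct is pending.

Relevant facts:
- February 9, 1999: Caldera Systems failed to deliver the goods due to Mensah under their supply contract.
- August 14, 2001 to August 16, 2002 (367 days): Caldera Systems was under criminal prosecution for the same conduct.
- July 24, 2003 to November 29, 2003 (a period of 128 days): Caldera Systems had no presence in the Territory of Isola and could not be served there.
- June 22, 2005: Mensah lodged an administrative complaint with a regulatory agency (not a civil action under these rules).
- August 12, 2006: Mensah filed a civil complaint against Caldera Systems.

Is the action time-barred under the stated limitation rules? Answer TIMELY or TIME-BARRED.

The claim accrued on February 9, 1999, the date of the act.
6 years from February 9, 1999 is February 9, 2005.
Because the pending criminal prosecution ran from August 14, 2001 to August 16, 2002, the deadline is extended by 367 days to February 11, 2006.
The defendant's absence from the jurisdiction from July 24, 2003 to November 29, 2003 tolled the period for 128 days, extending the deadline to June 19, 2006.
Nothing else in the chronology tolls or restarts the period.
Mensah filed on August 12, 2006, after the June 19, 2006 deadline, so the action is time-barred.

TIME-BARRED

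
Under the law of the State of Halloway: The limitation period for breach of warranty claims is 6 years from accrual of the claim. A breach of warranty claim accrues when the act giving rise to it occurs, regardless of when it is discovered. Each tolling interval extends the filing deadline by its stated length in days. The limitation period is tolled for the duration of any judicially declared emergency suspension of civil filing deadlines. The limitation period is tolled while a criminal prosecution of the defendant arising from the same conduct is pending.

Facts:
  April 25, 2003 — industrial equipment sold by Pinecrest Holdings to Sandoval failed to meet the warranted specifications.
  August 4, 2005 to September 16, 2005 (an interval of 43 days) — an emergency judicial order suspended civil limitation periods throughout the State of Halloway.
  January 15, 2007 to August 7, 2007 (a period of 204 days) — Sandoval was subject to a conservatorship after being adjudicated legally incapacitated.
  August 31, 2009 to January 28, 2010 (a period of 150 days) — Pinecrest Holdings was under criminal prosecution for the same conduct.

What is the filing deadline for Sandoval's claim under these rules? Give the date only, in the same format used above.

June 7, 2009

The claim accrued on April 25, 2003, the date of the act.
6 years from April 25, 2003 is April 25, 2009.
The emergency suspension of filing deadlines from August 4, 2005 to September 16, 2005 tolled the period for 43 days, extending the deadline to June 7, 2009.
By the time the pending criminal prosecution began on August 31, 2009, the limitation period had already expired on June 7, 2009; that interval cannot revive it.
The plaintiff's legal incapacity from January 15, 2007 to August 7, 2007 does not toll the period, because no stated rule makes the plaintiff's incapacity a tolling event.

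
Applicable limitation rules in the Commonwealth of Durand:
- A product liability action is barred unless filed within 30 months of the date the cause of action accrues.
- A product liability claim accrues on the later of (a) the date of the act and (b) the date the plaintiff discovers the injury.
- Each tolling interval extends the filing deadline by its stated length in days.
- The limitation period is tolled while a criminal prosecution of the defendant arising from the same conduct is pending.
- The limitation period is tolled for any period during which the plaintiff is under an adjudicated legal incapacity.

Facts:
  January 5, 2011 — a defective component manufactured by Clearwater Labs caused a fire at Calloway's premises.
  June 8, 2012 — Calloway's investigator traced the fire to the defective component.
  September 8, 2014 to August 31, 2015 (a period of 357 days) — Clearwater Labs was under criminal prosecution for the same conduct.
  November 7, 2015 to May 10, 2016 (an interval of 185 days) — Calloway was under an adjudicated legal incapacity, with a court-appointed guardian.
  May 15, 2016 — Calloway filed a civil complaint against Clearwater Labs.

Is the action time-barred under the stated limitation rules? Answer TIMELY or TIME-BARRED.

TIMELY

The claim accrued on June 8, 2012 — the later of the January 5, 2011 act and the June 8, 2012 discovery.
Adding the 30 months base period to June 8, 2012 gives a deadline of December 8, 2014, before any tolling.
Because the pending criminal prosecution ran from September 8, 2014 to August 31, 2015, the deadline is extended by 357 days to November 30, 2015.
The period was tolled for 185 days by the plaintiff's legal incapacity (November 7, 2015 to May 10, 2016), pushing the deadline to June 2, 2016.
Calloway filed on May 15, 2016, before the June 2, 2016 deadline, so the action is timely.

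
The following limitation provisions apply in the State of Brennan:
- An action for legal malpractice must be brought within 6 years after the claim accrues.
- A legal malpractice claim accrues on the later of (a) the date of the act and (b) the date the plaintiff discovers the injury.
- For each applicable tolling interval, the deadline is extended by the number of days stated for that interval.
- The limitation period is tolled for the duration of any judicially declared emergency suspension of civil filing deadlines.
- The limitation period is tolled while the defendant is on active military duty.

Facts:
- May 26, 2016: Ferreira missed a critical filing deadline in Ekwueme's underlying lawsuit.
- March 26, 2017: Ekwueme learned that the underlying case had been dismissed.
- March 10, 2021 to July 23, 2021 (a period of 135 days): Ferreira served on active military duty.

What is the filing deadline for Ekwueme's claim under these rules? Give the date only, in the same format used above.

August 8, 2023

Taking the later of the act (May 26, 2016) and discovery (March 26, 2017), the claim accrued on March 26, 2017.
6 years from March 26, 2017 is March 26, 2023.
The period was tolled for 135 days by the defendant's active military service (March 10, 2021 to July 23, 2021), pushing the deadline to August 8, 2023.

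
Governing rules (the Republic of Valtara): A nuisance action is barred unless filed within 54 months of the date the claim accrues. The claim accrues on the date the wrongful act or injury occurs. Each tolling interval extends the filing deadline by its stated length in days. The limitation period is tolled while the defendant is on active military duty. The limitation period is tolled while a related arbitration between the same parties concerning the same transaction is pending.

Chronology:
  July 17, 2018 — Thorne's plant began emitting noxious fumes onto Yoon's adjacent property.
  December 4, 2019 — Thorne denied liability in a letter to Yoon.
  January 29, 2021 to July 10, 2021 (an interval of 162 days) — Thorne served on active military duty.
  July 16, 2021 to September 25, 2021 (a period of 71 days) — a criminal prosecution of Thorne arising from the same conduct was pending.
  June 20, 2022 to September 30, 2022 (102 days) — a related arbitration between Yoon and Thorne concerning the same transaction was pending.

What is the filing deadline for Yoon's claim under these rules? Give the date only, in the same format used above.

October 8, 2023

The claim accrued on July 17, 2018, when the wrongful act occurred.
54 months from July 17, 2018 is January 17, 2023.
Because the defendant's active military service ran from January 29, 2021 to July 10, 2021, the deadline is extended by 162 days to June 28, 2023.
The pending related arbitration from June 20, 2022 to September 30, 2022 tolled the period for 102 days, extending the deadline to October 8, 2023.
No stated provision tolls the period for a criminal prosecution, so the interval from July 16, 2021 to September 25, 2021 has no effect on the deadline.
Nothing else in the chronology tolls or restarts the period.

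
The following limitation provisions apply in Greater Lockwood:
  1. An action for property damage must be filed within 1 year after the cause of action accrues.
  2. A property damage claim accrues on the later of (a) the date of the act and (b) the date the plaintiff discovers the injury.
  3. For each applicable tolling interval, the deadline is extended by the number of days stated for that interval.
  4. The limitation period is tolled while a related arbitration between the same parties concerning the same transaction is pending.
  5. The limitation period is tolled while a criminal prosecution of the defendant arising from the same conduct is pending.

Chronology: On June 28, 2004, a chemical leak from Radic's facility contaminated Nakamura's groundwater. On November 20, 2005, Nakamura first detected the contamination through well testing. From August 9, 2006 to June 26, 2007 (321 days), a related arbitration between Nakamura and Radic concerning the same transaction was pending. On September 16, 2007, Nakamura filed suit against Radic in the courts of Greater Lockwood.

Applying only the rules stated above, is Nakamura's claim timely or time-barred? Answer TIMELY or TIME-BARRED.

TIMELY

Taking the later of the act (June 28, 2004) and discovery (November 20, 2005), the claim accrued on November 20, 2005.
The untolled deadline — 1 year after November 20, 2005 — is November 20, 2006.
The period was tolled for 321 days by the pending related arbitration (August 9, 2006 to June 26, 2007), pushing the deadline to October 7, 2007.
Filing on September 16, 2007 beat the October 7, 2007 deadline — the action is timely.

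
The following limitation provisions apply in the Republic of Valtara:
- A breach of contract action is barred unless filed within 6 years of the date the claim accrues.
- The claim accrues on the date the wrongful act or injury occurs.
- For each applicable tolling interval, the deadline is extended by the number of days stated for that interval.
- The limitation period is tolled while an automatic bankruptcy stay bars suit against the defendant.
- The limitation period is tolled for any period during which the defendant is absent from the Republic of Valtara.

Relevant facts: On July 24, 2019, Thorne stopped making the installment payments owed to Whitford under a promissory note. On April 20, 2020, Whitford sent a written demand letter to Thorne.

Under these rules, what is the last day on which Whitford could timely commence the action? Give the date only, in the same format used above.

July 24, 2025

The claim accrued on July 24, 2019, the date of the act.
The untolled deadline — 6 years after July 24, 2019 — is July 24, 2025.
None of the other events listed affects the running of the period under the stated rules.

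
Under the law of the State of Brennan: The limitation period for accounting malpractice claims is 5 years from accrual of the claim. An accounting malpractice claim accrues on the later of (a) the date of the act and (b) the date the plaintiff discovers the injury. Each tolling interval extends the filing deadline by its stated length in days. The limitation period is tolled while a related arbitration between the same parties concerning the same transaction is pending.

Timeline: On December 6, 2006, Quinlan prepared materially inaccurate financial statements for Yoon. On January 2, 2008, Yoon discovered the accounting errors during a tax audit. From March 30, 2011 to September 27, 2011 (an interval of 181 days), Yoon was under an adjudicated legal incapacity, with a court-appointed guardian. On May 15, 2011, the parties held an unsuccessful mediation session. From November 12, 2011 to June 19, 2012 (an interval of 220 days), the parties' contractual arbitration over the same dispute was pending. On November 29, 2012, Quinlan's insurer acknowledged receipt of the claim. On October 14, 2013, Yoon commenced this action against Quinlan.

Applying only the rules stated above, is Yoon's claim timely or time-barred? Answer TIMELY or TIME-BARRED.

TIME-BARRED

Taking the later of the act (December 6, 2006) and discovery (January 2, 2008), the claim accrued on January 2, 2008.
5 years from January 2, 2008 is January 2, 2013.
The pending related arbitration from November 12, 2011 to June 19, 2012 tolled the period for 220 days, extending the deadline to August 10, 2013.
Although the plaintiff's incapacity ran from March 30, 2011 to September 27, 2011, the stated rules do not make that a tolling event, so it is disregarded.
The other events in the timeline have no effect on the limitation period under the stated rules.
Yoon filed on October 14, 2013, after the August 10, 2013 deadline, so the action is time-barred.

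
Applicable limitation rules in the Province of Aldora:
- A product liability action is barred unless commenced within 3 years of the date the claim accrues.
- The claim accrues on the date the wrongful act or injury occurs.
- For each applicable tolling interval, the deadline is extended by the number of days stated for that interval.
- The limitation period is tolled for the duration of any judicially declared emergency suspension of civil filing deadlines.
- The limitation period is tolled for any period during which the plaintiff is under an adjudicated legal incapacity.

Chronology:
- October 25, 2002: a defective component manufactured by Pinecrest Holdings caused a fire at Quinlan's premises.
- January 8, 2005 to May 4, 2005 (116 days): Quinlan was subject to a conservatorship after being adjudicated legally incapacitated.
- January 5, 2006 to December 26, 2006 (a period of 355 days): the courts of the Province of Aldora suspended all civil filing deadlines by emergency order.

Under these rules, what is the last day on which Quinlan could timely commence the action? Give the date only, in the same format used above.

The claim accrued on October 25, 2002, when the wrongful act occurred.
The untolled deadline — 3 years after October 25, 2002 — is October 25, 2005.
The period was tolled for 116 days by the plaintiff's legal incapacity (January 8, 2005 to May 4, 2005), pushing the deadline to February 18, 2006.
Because the emergency suspension of filing deadlines ran from January 5, 2006 to December 26, 2006, the deadline is extended by 355 days to February 8, 2007.

February 8, 2007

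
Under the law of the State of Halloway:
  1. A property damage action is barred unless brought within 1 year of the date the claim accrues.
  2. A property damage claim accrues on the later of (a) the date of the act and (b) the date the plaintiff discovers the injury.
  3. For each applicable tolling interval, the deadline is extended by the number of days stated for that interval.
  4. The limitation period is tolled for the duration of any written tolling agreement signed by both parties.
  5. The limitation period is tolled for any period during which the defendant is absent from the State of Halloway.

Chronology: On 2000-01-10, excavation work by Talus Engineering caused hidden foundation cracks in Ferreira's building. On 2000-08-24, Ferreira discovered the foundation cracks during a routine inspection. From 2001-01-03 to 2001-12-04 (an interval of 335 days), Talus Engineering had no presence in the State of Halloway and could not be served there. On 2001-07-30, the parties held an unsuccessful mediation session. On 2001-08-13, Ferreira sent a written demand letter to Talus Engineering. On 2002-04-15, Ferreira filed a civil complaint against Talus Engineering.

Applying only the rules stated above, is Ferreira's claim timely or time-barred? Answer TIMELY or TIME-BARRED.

TIMELY

Because discovery on 2000-08-24 post-dates the 2000-01-10 act, accrual under the later-of rule falls on 2000-08-24.
Adding the 1 year base period to 2000-08-24 gives a deadline of 2001-08-24, before any tolling.
Because the defendant's absence from the jurisdiction ran from 2001-01-03 to 2001-12-04, the deadline is extended by 335 days to 2002-07-25.
The other events in the timeline have no effect on the limitation period under the stated rules.
Ferreira filed on 2002-04-15, before the 2002-07-25 deadline, so the action is timely.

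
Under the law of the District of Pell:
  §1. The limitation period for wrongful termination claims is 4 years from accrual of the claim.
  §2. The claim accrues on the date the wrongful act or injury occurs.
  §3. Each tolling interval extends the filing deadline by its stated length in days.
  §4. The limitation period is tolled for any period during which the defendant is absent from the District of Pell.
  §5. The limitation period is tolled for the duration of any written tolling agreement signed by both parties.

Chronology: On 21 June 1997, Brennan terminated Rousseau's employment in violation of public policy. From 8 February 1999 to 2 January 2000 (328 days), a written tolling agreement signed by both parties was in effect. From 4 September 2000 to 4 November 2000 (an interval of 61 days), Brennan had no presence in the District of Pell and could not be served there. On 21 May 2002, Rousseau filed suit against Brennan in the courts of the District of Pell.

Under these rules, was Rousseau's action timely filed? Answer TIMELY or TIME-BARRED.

The limitation period began to run on 21 June 1997.
The untolled deadline — 4 years after 21 June 1997 — is 21 June 2001.
The written tolling agreement from 8 February 1999 to 2 January 2000 tolled the period for 328 days, extending the deadline to 15 May 2002.
The period was tolled for 61 days by the defendant's absence from the jurisdiction (4 September 2000 to 4 November 2000), pushing the deadline to 15 July 2002.
Rousseau filed on 21 May 2002, before the 15 July 2002 deadline, so the action is timely.

TIMELY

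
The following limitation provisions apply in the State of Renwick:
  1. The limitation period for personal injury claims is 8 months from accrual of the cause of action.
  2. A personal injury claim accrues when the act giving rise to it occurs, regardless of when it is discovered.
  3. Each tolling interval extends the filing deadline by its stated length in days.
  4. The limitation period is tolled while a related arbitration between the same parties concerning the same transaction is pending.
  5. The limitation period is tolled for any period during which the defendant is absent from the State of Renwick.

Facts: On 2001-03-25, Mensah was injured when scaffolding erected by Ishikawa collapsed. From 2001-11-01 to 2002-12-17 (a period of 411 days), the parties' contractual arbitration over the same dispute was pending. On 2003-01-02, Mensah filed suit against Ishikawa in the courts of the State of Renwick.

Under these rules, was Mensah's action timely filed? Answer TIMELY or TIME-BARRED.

TIMELY

The limitation period began to run on 2001-03-25.
8 months from 2001-03-25 is 2001-11-25.
The pending related arbitration from 2001-11-01 to 2002-12-17 tolled the period for 411 days, extending the deadline to 2003-01-10.
The 2003-01-02 filing precedes the 2003-01-10 deadline; the claim is timely.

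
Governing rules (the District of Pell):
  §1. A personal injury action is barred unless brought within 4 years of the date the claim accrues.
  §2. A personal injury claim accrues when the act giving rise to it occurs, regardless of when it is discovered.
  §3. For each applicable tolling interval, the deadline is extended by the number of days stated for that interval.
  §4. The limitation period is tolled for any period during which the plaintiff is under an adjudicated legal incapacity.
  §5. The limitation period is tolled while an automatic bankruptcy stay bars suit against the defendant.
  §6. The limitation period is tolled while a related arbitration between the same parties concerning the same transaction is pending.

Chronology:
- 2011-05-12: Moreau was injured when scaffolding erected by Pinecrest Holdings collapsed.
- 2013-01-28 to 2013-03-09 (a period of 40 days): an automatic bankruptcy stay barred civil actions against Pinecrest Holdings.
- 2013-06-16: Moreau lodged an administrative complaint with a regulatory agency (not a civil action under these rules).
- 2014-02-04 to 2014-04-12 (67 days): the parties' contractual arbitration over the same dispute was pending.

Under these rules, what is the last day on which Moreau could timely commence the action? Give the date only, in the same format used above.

The claim accrued on 2011-05-12, the date of the act.
4 years from 2011-05-12 is 2015-05-12.
The period was tolled for 40 days by the automatic bankruptcy stay (2013-01-28 to 2013-03-09), pushing the deadline to 2015-06-21.
Because the pending related arbitration ran from 2014-02-04 to 2014-04-12, the deadline is extended by 67 days to 2015-08-27.
The other events in the timeline have no effect on the limitation period under the stated rules.

2015-08-27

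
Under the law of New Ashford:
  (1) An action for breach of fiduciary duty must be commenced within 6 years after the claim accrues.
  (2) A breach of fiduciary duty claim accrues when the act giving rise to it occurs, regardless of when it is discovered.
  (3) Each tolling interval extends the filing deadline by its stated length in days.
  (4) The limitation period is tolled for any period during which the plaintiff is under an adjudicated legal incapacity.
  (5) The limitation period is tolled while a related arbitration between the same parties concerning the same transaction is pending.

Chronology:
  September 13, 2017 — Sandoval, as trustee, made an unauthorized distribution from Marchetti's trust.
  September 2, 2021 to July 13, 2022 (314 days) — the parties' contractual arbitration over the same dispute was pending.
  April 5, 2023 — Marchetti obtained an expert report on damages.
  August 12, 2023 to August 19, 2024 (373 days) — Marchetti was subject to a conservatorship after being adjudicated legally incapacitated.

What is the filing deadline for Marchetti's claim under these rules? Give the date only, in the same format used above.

July 31, 2025

The claim accrued on September 13, 2017, when the wrongful act occurred.
The untolled deadline — 6 years after September 13, 2017 — is September 13, 2023.
The period was tolled for 314 days by the pending related arbitration (September 2, 2021 to July 13, 2022), pushing the deadline to July 23, 2024.
The plaintiff's legal incapacity from August 12, 2023 to August 19, 2024 tolled the period for 373 days, extending the deadline to July 31, 2025.
None of the other events listed affects the running of the period under the stated rules.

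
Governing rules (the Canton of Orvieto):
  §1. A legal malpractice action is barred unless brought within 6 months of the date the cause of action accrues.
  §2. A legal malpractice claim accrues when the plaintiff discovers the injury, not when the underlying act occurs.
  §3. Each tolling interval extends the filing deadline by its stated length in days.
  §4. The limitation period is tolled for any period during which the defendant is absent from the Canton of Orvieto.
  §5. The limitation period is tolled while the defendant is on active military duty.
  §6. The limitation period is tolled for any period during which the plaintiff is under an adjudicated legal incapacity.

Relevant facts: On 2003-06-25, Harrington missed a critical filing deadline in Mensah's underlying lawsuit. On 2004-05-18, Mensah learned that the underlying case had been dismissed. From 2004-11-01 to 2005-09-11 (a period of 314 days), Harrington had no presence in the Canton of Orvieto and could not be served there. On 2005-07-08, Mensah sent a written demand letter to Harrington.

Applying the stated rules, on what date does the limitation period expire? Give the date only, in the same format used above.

Under the discovery rule, the claim accrued on 2004-05-18, when Mensah discovered the injury — not on the 2003-06-25 date of the underlying act.
The untolled deadline — 6 months after 2004-05-18 — is 2004-11-18.
The defendant's absence from the jurisdiction from 2004-11-01 to 2005-09-11 tolled the period for 314 days, extending the deadline to 2005-09-28.
The other events in the timeline have no effect on the limitation period under the stated rules.

2005-09-28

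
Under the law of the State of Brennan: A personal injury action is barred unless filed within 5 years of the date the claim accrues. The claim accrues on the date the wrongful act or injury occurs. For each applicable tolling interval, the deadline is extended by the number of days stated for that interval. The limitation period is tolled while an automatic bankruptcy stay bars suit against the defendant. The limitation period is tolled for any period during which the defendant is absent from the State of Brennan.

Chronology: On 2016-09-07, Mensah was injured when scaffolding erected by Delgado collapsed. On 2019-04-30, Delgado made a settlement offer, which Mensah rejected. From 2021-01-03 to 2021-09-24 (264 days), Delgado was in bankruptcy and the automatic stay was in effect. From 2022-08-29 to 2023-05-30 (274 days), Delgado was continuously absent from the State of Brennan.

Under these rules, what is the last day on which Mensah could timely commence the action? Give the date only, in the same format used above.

2022-05-29

The claim accrued on 2016-09-07, the date of the act.
5 years from 2016-09-07 is 2021-09-07.
The period was tolled for 264 days by the automatic bankruptcy stay (2021-01-03 to 2021-09-24), pushing the deadline to 2022-05-29.
The defendant's absence from the jurisdiction starting 2022-08-29 came too late — the period had run on 2022-05-29 — and so does not extend the deadline.
Nothing else in the chronology tolls or restarts the period.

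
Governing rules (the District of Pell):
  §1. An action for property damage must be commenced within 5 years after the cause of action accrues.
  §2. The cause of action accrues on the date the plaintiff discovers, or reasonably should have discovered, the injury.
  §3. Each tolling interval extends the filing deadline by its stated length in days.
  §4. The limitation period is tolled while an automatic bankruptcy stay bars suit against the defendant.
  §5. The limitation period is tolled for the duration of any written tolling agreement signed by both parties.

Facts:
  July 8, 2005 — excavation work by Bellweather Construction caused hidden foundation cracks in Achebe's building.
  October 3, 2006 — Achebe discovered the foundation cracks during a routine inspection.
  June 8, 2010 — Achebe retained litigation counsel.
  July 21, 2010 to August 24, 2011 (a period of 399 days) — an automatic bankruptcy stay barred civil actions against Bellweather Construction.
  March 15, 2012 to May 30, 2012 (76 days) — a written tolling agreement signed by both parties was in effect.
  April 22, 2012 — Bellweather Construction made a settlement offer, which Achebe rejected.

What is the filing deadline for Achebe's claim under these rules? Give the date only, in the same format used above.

January 20, 2013

The claim did not accrue until Achebe discovered the injury on October 3, 2006; the July 8, 2005 act date does not start the clock under the stated rule.
The untolled deadline — 5 years after October 3, 2006 — is October 3, 2011.
The period was tolled for 399 days by the automatic bankruptcy stay (July 21, 2010 to August 24, 2011), pushing the deadline to November 5, 2012.
The period was tolled for 76 days by the written tolling agreement (March 15, 2012 to May 30, 2012), pushing the deadline to January 20, 2013.
The other events in the timeline have no effect on the limitation period under the stated rules.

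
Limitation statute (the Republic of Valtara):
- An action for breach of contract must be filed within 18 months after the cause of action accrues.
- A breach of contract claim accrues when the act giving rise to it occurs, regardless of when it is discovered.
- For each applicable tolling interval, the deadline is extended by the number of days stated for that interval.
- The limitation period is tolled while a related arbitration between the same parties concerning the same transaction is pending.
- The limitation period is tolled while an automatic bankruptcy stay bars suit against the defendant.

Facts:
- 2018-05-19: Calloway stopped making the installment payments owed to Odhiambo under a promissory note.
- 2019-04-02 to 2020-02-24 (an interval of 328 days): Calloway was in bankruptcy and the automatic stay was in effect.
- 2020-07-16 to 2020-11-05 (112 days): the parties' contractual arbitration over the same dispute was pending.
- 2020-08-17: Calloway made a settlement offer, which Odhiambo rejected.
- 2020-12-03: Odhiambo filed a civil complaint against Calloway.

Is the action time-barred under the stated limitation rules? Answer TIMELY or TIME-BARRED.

TIMELY

The claim accrued on 2018-05-19, when the wrongful act occurred.
Adding the 18 months base period to 2018-05-19 gives a deadline of 2019-11-19, before any tolling.
The period was tolled for 328 days by the automatic bankruptcy stay (2019-04-02 to 2020-02-24), pushing the deadline to 2020-10-12.
The period was tolled for 112 days by the pending related arbitration (2020-07-16 to 2020-11-05), pushing the deadline to 2021-02-01.
Nothing else in the chronology tolls or restarts the period.
Odhiambo filed on 2020-12-03, before the 2021-02-01 deadline, so the action is timely.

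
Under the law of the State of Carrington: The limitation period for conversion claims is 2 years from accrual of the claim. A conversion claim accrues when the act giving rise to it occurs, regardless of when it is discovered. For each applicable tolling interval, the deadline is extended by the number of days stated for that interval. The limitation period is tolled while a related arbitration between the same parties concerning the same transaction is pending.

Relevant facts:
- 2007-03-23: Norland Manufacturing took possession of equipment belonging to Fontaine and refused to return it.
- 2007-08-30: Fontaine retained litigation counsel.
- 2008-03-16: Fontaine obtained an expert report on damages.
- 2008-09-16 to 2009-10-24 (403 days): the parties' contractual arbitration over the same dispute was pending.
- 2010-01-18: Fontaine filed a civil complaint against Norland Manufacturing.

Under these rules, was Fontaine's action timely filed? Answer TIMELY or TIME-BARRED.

The claim accrued on 2007-03-23, the date of the act.
The untolled deadline — 2 years after 2007-03-23 — is 2009-03-23.
The pending related arbitration from 2008-09-16 to 2009-10-24 tolled the period for 403 days, extending the deadline to 2010-04-30.
The other events in the timeline have no effect on the limitation period under the stated rules.
Filing on 2010-01-18 beat the 2010-04-30 deadline — the action is timely.

TIMELY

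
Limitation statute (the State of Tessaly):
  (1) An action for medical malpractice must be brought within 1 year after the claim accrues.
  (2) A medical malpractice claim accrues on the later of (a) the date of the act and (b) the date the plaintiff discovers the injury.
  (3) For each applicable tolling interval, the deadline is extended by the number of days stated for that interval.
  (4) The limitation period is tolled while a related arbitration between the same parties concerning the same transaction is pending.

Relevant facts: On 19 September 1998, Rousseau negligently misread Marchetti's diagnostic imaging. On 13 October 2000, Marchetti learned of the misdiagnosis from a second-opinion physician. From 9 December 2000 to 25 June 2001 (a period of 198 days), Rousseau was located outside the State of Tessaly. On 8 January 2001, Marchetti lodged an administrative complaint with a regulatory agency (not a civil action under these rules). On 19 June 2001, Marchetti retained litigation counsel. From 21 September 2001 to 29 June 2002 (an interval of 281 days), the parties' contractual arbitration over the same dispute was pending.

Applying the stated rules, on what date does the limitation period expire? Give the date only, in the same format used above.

21 July 2002

The claim accrued on 13 October 2000 — the later of the 19 September 1998 act and the 13 October 2000 discovery.
1 year from 13 October 2000 is 13 October 2001.
The pending related arbitration from 21 September 2001 to 29 June 2002 tolled the period for 281 days, extending the deadline to 21 July 2002.
Although the defendant's absence ran from 9 December 2000 to 25 June 2001, the stated rules do not make that a tolling event, so it is disregarded.
The other events in the timeline have no effect on the limitation period under the stated rules.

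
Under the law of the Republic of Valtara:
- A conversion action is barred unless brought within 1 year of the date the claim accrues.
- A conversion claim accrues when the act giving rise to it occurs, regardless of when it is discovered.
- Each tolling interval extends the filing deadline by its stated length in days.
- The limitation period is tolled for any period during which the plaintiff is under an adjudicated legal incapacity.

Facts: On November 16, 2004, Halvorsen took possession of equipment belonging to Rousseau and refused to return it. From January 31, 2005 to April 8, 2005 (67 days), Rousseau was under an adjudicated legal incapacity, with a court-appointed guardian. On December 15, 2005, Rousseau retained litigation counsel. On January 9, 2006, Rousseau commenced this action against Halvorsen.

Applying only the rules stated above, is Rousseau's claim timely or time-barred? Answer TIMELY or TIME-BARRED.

TIMELY

The limitation period began to run on November 16, 2004.
1 year from November 16, 2004 is November 16, 2005.
The plaintiff's legal incapacity from January 31, 2005 to April 8, 2005 tolled the period for 67 days, extending the deadline to January 22, 2006.
Nothing else in the chronology tolls or restarts the period.
The January 9, 2006 filing precedes the January 22, 2006 deadline; the claim is timely.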